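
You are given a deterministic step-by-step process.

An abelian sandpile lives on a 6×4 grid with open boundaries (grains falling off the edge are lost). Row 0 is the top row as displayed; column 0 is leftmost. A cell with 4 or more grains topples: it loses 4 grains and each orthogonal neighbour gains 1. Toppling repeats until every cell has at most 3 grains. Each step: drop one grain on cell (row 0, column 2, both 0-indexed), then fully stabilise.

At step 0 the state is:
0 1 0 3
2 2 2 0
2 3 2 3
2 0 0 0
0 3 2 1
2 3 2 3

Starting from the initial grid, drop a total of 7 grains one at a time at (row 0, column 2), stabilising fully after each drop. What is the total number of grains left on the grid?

0) 0 1 0 3
2 2 2 0
2 3 2 3
2 0 0 0
0 3 2 1
2 3 2 3
1) 0 1 1 3
2 2 2 0
2 3 2 3
2 0 0 0
0 3 2 1
2 3 2 3
2) 0 1 2 3
2 2 2 0
2 3 2 3
2 0 0 0
0 3 2 1
2 3 2 3
3) 0 1 3 3
2 2 2 0
2 3 2 3
2 0 0 0
0 3 2 1
2 3 2 3
4) 0 2 1 0
2 2 3 1
2 3 2 3
2 0 0 0
0 3 2 1
2 3 2 3
5) 0 2 2 0
2 2 3 1
2 3 2 3
2 0 0 0
0 3 2 1
2 3 2 3
6) 0 2 3 0
2 2 3 1
2 3 2 3
2 0 0 0
0 3 2 1
2 3 2 3
7) 0 3 1 1
2 3 0 2
2 3 3 3
2 0 0 0
0 3 2 1
2 3 2 3

41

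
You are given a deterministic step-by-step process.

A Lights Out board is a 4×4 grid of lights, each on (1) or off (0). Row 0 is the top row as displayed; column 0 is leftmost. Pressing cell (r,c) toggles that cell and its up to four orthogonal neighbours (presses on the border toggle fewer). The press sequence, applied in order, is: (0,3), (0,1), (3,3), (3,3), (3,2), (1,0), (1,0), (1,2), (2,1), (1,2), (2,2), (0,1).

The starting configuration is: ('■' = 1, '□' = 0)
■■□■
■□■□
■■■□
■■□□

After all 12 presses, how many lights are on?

gen 0: ■■□■
■□■□
■■■□
■■□□
gen 1: ■■■□
■□■■
■■■□
■■□□
gen 2: □□□□
■■■■
■■■□
■■□□
gen 3: □□□□
■■■■
■■■■
■■■■
gen 4: □□□□
■■■■
■■■□
■■□□
gen 5: □□□□
■■■■
■■□□
■□■■
gen 6: ■□□□
□□■■
□■□□
■□■■
gen 7: □□□□
■■■■
■■□□
■□■■
gen 8: □□■□
■□□□
■■■□
■□■■
gen 9: □□■□
■■□□
□□□□
■■■■
gen 10: □□□□
■□■■
□□■□
■■■■
gen 11: □□□□
■□□■
□■□■
■■□■
gen 12: ■■■□
■■□■
□■□■
■■□■

11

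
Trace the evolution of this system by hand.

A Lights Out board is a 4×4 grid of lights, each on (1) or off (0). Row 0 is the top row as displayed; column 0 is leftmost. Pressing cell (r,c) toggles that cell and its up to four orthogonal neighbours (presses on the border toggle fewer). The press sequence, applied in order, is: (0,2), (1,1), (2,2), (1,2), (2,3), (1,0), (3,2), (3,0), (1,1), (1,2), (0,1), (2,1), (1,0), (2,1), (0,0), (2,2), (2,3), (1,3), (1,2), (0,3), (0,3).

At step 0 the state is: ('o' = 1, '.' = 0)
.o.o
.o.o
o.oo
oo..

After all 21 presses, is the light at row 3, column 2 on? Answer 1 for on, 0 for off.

0) .o.o
.o.o
o.oo
oo..
1) ..o.
.ooo
o.oo
oo..
2) .oo.
o..o
oooo
oo..
3) .oo.
o.oo
o...
ooo.
4) .o..
oo..
o.o.
ooo.
5) .o..
oo.o
o..o
oooo
6) oo..
...o
...o
oooo
7) oo..
...o
..oo
o...
8) oo..
...o
o.oo
.o..
9) o...
oooo
oooo
.o..
10) o.o.
o...
oo.o
.o..
11) .o..
oo..
oo.o
.o..
12) .o..
o...
..oo
....
13) oo..
.o..
o.oo
....
14) oo..
....
.o.o
.o..
15) ....
o...
.o.o
.o..
16) ....
o.o.
..o.
.oo.
17) ....
o.oo
...o
.ooo
18) ...o
o...
....
.ooo
19) ..oo
oooo
..o.
.ooo
20) ....
ooo.
..o.
.ooo
21) ..oo
oooo
..o.
.ooo

1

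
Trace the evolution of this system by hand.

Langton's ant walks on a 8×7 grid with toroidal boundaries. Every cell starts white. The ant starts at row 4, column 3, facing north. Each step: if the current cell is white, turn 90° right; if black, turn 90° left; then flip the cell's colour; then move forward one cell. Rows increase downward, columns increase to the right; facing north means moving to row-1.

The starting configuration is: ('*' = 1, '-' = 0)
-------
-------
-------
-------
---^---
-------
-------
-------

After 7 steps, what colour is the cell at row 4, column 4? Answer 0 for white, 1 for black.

step 0: -------
-------
-------
-------
---^---
-------
-------
-------
step 1: -------
-------
-------
-------
---*>--
-------
-------
-------
step 2: -------
-------
-------
-------
---**--
----v--
-------
-------
step 3: -------
-------
-------
-------
---**--
---<*--
-------
-------
step 4: -------
-------
-------
-------
---^*--
---**--
-------
-------
step 5: -------
-------
-------
-------
--<-*--
---**--
-------
-------
step 6: -------
-------
-------
--^----
--*-*--
---**--
-------
-------
step 7: -------
-------
-------
--*>---
--*-*--
---**--
-------
-------

1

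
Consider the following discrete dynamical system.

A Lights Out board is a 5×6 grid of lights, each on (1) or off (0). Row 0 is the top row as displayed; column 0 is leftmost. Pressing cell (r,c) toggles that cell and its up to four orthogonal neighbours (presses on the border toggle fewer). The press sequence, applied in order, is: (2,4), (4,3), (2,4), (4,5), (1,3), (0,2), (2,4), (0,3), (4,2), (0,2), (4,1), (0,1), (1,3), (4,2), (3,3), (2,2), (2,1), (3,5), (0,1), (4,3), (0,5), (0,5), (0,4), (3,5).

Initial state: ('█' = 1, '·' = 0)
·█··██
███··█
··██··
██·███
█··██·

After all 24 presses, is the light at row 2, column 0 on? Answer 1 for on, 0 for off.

1

0) ·█··██
███··█
··██··
██·███
█··██·
1) ·█··██
███·██
··█·██
██·█·█
█··██·
2) ·█··██
███·██
··█·██
██···█
█·█···
3) ·█··██
███··█
··██··
██··██
█·█···
4) ·█··██
███··█
··██··
██··█·
█·█·██
5) ·█·███
██·███
··█···
██··█·
█·█·██
6) ··█·██
██████
··█···
██··█·
█·█·██
7) ··█·██
████·█
··████
██····
█·█·██
8) ···█·█
███··█
··████
██····
█·█·██
9) ···█·█
███··█
··████
███···
██·███
10) ·██··█
██···█
··████
███···
██·███
11) ·██··█
██···█
··████
█·█···
··████
12) █····█
█····█
··████
█·█···
··████
13) █··█·█
█·████
··█·██
█·█···
··████
14) █··█·█
█·████
··█·██
█·····
·█··██
15) █··█·█
█·████
··████
█·███·
·█·███
16) █··█·█
█··███
·█··██
█··██·
·█·███
17) █··█·█
██·███
█·█·██
██·██·
·█·███
18) █··█·█
██·███
█·█·█·
██·█·█
·█·██·
19) ·███·█
█··███
█·█·█·
██·█·█
·█·██·
20) ·███·█
█··███
█·█·█·
██···█
·██···
21) ·████·
█··██·
█·█·█·
██···█
·██···
22) ·███·█
█··███
█·█·█·
██···█
·██···
23) ·██·█·
█··█·█
█·█·█·
██···█
·██···
24) ·██·█·
█··█·█
█·█·██
██··█·
·██··█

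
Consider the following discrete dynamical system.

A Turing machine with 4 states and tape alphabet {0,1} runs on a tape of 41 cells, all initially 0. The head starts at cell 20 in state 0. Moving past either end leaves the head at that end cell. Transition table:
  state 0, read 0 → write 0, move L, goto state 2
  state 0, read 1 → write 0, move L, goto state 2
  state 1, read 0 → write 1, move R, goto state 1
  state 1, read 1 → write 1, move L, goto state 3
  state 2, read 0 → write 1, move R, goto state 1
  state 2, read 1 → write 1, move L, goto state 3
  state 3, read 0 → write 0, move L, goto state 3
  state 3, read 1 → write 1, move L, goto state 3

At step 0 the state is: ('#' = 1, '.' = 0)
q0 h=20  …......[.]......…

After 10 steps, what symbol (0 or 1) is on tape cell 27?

0) q0 h=20  …......[.]......…
1) q2 h=19  …......[.]......…
2) q1 h=20  ….....#[.]......…
3) q1 h=21  …....##[.]......…
4) q1 h=22  …...###[.]......…
5) q1 h=23  …..####[.]......…
6) q1 h=24  ….#####[.]......…
7) q1 h=25  …######[.]......…
8) q1 h=26  …######[.]......…
9) q1 h=27  …######[.]......…
10) q1 h=28  …######[.]......…

1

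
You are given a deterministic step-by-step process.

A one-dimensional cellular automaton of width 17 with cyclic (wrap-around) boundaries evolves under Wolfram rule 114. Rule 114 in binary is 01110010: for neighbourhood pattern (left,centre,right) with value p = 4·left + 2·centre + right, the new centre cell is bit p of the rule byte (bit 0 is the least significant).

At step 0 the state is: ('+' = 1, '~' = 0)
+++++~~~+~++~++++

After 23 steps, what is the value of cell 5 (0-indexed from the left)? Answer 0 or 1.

t=0: +++++~~~+~++~++++
t=1: ~~~~++~+~+~++~~~~
t=2: ~~~+~++~+~+~++~~~
t=3: ~~+~+~++~+~+~++~~
t=4: ~+~+~+~++~+~+~++~
t=5: +~+~+~+~++~+~+~++
t=6: ++~+~+~+~++~+~+~~
t=7: ~++~+~+~+~++~+~++
t=8: +~++~+~+~+~++~+~+
t=9: ++~++~+~+~+~++~+~
t=10: ~++~++~+~+~+~++~+
t=11: +~++~++~+~+~+~++~
t=12: ~+~++~++~+~+~+~++
t=13: +~+~++~++~+~+~+~+
t=14: ++~+~++~++~+~+~+~
t=15: ~++~+~++~++~+~+~+
t=16: +~++~+~++~++~+~+~
t=17: ~+~++~+~++~++~+~+
t=18: +~+~++~+~++~++~+~
t=19: ~+~+~++~+~++~++~+
t=20: +~+~+~++~+~++~++~
t=21: ~+~+~+~++~+~++~++
t=22: +~+~+~+~++~+~++~+
t=23: ++~+~+~+~++~+~++~

1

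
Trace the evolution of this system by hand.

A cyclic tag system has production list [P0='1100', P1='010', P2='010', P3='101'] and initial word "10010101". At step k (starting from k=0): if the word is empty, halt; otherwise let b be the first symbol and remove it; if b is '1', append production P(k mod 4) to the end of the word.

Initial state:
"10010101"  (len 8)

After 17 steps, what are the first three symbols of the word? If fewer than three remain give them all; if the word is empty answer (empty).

t=0: "10010101"  (len 8)
t=1: "00101011100"  (len 11)
t=2: "0101011100"  (len 10)
t=3: "101011100"  (len 9)
t=4: "01011100101"  (len 11)
t=5: "1011100101"  (len 10)
t=6: "011100101010"  (len 12)
t=7: "11100101010"  (len 11)
t=8: "1100101010101"  (len 13)
t=9: "1001010101011100"  (len 16)
t=10: "001010101011100010"  (len 18)
t=11: "01010101011100010"  (len 17)
t=12: "1010101011100010"  (len 16)
t=13: "0101010111000101100"  (len 19)
t=14: "101010111000101100"  (len 18)
t=15: "01010111000101100010"  (len 20)
t=16: "1010111000101100010"  (len 19)
t=17: "0101110001011000101100"  (len 22)

010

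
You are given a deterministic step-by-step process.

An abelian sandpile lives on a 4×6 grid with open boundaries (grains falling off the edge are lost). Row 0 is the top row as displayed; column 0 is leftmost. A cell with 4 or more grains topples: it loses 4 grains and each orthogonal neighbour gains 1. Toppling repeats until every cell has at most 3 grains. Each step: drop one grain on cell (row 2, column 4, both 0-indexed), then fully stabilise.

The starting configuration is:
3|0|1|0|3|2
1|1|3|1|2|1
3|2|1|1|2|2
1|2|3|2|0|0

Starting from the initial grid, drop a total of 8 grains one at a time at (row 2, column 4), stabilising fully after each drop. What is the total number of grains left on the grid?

43

t=0: 3|0|1|0|3|2
1|1|3|1|2|1
3|2|1|1|2|2
1|2|3|2|0|0
t=1: 3|0|1|0|3|2
1|1|3|1|2|1
3|2|1|1|3|2
1|2|3|2|0|0
t=2: 3|0|1|0|3|2
1|1|3|1|3|1
3|2|1|2|0|3
1|2|3|2|1|0
t=3: 3|0|1|0|3|2
1|1|3|1|3|1
3|2|1|2|1|3
1|2|3|2|1|0
t=4: 3|0|1|0|3|2
1|1|3|1|3|1
3|2|1|2|2|3
1|2|3|2|1|0
t=5: 3|0|1|0|3|2
1|1|3|1|3|1
3|2|1|2|3|3
1|2|3|2|1|0
t=6: 3|0|1|1|0|3
1|1|3|2|1|3
3|2|1|3|2|0
1|2|3|2|2|1
t=7: 3|0|1|1|0|3
1|1|3|2|1|3
3|2|1|3|3|0
1|2|3|2|2|1
t=8: 3|0|1|1|0|3
1|1|3|3|2|3
3|2|2|0|1|1
1|2|3|3|3|1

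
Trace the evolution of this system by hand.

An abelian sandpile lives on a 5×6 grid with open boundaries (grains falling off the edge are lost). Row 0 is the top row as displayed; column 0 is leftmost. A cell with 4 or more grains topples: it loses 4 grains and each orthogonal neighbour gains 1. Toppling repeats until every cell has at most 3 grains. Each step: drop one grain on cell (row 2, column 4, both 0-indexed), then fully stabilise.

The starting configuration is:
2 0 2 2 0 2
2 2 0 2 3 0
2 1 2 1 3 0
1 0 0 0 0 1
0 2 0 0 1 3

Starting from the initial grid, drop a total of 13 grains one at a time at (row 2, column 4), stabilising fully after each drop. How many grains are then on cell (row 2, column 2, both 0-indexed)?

k=0  2 0 2 2 0 2
2 2 0 2 3 0
2 1 2 1 3 0
1 0 0 0 0 1
0 2 0 0 1 3
k=1  2 0 2 2 1 2
2 2 0 3 0 1
2 1 2 2 1 1
1 0 0 0 1 1
0 2 0 0 1 3
k=2  2 0 2 2 1 2
2 2 0 3 0 1
2 1 2 2 2 1
1 0 0 0 1 1
0 2 0 0 1 3
k=3  2 0 2 2 1 2
2 2 0 3 0 1
2 1 2 2 3 1
1 0 0 0 1 1
0 2 0 0 1 3
k=4  2 0 2 2 1 2
2 2 0 3 1 1
2 1 2 3 0 2
1 0 0 0 2 1
0 2 0 0 1 3
k=5  2 0 2 2 1 2
2 2 0 3 1 1
2 1 2 3 1 2
1 0 0 0 2 1
0 2 0 0 1 3
k=6  2 0 2 2 1 2
2 2 0 3 1 1
2 1 2 3 2 2
1 0 0 0 2 1
0 2 0 0 1 3
k=7  2 0 2 2 1 2
2 2 0 3 1 1
2 1 2 3 3 2
1 0 0 0 2 1
0 2 0 0 1 3
k=8  2 0 2 3 1 2
2 2 1 0 3 1
2 1 3 1 1 3
1 0 0 1 3 1
0 2 0 0 1 3
k=9  2 0 2 3 1 2
2 2 1 0 3 1
2 1 3 1 2 3
1 0 0 1 3 1
0 2 0 0 1 3
k=10  2 0 2 3 1 2
2 2 1 0 3 1
2 1 3 1 3 3
1 0 0 1 3 1
0 2 0 0 1 3
k=11  2 0 2 3 2 2
2 2 1 1 0 3
2 1 3 2 3 0
1 0 0 2 0 3
0 2 0 0 2 3
k=12  2 0 2 3 2 2
2 2 1 1 1 3
2 1 3 3 0 1
1 0 0 2 1 3
0 2 0 0 2 3
k=13  2 0 2 3 2 2
2 2 1 1 1 3
2 1 3 3 1 1
1 0 0 2 1 3
0 2 0 0 2 3

3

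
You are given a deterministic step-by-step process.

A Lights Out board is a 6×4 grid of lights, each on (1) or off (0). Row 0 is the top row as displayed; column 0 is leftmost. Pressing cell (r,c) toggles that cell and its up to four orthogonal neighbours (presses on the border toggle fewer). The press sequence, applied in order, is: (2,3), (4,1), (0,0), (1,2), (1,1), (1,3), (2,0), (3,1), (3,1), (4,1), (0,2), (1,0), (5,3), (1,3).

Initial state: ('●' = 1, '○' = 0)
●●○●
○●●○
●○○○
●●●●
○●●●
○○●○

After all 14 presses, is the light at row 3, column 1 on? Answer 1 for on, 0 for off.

gen 0: ●●○●
○●●○
●○○○
●●●●
○●●●
○○●○
gen 1: ●●○●
○●●●
●○●●
●●●○
○●●●
○○●○
gen 2: ●●○●
○●●●
●○●●
●○●○
●○○●
○●●○
gen 3: ○○○●
●●●●
●○●●
●○●○
●○○●
○●●○
gen 4: ○○●●
●○○○
●○○●
●○●○
●○○●
○●●○
gen 5: ○●●●
○●●○
●●○●
●○●○
●○○●
○●●○
gen 6: ○●●○
○●○●
●●○○
●○●○
●○○●
○●●○
gen 7: ○●●○
●●○●
○○○○
○○●○
●○○●
○●●○
gen 8: ○●●○
●●○●
○●○○
●●○○
●●○●
○●●○
gen 9: ○●●○
●●○●
○○○○
○○●○
●○○●
○●●○
gen 10: ○●●○
●●○●
○○○○
○●●○
○●●●
○○●○
gen 11: ○○○●
●●●●
○○○○
○●●○
○●●●
○○●○
gen 12: ●○○●
○○●●
●○○○
○●●○
○●●●
○○●○
gen 13: ●○○●
○○●●
●○○○
○●●○
○●●○
○○○●
gen 14: ●○○○
○○○○
●○○●
○●●○
○●●○
○○○●

1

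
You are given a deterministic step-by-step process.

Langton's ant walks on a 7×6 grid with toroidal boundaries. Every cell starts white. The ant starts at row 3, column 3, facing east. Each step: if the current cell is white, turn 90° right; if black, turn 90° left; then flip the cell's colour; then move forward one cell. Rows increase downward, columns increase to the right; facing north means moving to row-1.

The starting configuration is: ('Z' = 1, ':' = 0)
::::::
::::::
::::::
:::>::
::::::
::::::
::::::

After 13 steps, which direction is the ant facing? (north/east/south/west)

south

t=0: ::::::
::::::
::::::
:::>::
::::::
::::::
::::::
t=1: ::::::
::::::
::::::
:::Z::
:::v::
::::::
::::::
t=2: ::::::
::::::
::::::
:::Z::
::<Z::
::::::
::::::
t=3: ::::::
::::::
::::::
::^Z::
::ZZ::
::::::
::::::
t=4: ::::::
::::::
::::::
::Z>::
::ZZ::
::::::
::::::
t=5: ::::::
::::::
:::^::
::Z:::
::ZZ::
::::::
::::::
t=6: ::::::
::::::
:::Z>:
::Z:::
::ZZ::
::::::
::::::
t=7: ::::::
::::::
:::ZZ:
::Z:v:
::ZZ::
::::::
::::::
t=8: ::::::
::::::
:::ZZ:
::Z<Z:
::ZZ::
::::::
::::::
t=9: ::::::
::::::
:::^Z:
::ZZZ:
::ZZ::
::::::
::::::
t=10: ::::::
::::::
::<:Z:
::ZZZ:
::ZZ::
::::::
::::::
t=11: ::::::
::^:::
::Z:Z:
::ZZZ:
::ZZ::
::::::
::::::
t=12: ::::::
::Z>::
::Z:Z:
::ZZZ:
::ZZ::
::::::
::::::
t=13: ::::::
::ZZ::
::ZvZ:
::ZZZ:
::ZZ::
::::::
::::::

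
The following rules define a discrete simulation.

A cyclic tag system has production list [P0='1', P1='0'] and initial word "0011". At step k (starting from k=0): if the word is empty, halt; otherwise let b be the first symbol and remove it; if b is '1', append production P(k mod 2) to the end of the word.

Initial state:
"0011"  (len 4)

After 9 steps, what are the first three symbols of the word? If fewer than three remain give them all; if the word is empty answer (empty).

(empty)

t=0: "0011"  (len 4)
t=1: "011"  (len 3)
t=2: "11"  (len 2)
t=3: "11"  (len 2)
t=4: "10"  (len 2)
t=5: "01"  (len 2)
t=6: "1"  (len 1)
t=7: "1"  (len 1)
t=8: "0"  (len 1)
t=9: (halted — word empty)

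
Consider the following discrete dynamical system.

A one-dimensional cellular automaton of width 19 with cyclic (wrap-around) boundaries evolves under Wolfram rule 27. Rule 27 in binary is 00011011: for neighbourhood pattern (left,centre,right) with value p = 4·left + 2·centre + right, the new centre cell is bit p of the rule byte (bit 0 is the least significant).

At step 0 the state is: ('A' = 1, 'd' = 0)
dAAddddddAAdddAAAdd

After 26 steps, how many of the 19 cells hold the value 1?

5

gen 0: dAAddddddAAdddAAAdd
gen 1: AAdAAAAAAAdAAAAddAA
gen 2: dddAdddddddAdddAAAd
gen 3: AAAdAAAAAAAdAAAAddA
gen 4: ddddAdddddddAdddAAA
gen 5: AAAAdAAAAAAAdAAAAdd
gen 6: AddddAdddddddAdddAA
gen 7: dAAAAdAAAAAAAdAAAAd
gen 8: AAddddAdddddddAdddA
gen 9: ddAAAAdAAAAAAAdAAAA
gen 10: AAAddddAdddddddAddd
gen 11: AddAAAAdAAAAAAAdAAA
gen 12: dAAAddddAdddddddAdd
gen 13: AAddAAAAdAAAAAAAdAA
gen 14: ddAAAddddAdddddddAd
gen 15: AAAddAAAAdAAAAAAAdA
gen 16: dddAAAddddAdddddddA
gen 17: AAAAddAAAAdAAAAAAAd
gen 18: AdddAAAddddAddddddd
gen 19: dAAAAddAAAAdAAAAAAA
gen 20: dAdddAAAddddAdddddd
gen 21: AdAAAAddAAAAdAAAAAA
gen 22: ddAdddAAAddddAddddd
gen 23: AAdAAAAddAAAAdAAAAA
gen 24: dddAdddAAAddddAdddd
gen 25: AAAdAAAAddAAAAdAAAA
gen 26: ddddAdddAAAddddAddd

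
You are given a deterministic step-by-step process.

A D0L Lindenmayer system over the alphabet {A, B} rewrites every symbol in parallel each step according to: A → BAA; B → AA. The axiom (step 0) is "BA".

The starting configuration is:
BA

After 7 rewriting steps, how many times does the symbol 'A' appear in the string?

1552

[0] BA
[1] AABAA
[2] BAABAAAABAABAA
[3] AABAABAAAABAABAABAABAAAABAABAAAABAABAA
[4] BAABAAAABAABAAAABAABAABAABAAAABAABAAAABAABAAAABAABAAAABAABAABAABAAAABAABAAAABAABAABAABAAAABAABAAAABAABAA
[5] AABAABAAAABAABAABAABAAAABAABAAAABAABAABAABAAAABAABAAAABAAB…BAABAAAABAABAABAABAAAABAABAAAABAABAABAABAAAABAABAAAABAABAA  (len 284)
[6] BAABAAAABAABAAAABAABAABAABAAAABAABAAAABAABAAAABAABAAAABAAB…BAABAAAABAABAABAABAAAABAABAAAABAABAABAABAAAABAABAAAABAABAA  (len 776)
[7] AABAABAAAABAABAABAABAAAABAABAAAABAABAABAABAAAABAABAAAABAAB…BAABAAAABAABAABAABAAAABAABAAAABAABAABAABAAAABAABAAAABAABAA  (len 2120)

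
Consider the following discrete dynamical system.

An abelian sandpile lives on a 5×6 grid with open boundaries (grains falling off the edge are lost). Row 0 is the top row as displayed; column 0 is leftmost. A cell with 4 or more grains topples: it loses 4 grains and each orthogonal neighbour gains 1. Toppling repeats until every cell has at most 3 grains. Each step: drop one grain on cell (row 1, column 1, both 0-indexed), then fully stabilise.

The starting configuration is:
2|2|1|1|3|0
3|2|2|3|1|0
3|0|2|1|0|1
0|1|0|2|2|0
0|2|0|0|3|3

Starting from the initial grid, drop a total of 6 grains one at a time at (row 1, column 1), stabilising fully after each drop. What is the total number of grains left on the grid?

41

step 0: 2|2|1|1|3|0
3|2|2|3|1|0
3|0|2|1|0|1
0|1|0|2|2|0
0|2|0|0|3|3
step 1: 2|2|1|1|3|0
3|3|2|3|1|0
3|0|2|1|0|1
0|1|0|2|2|0
0|2|0|0|3|3
step 2: 3|3|1|1|3|0
1|1|3|3|1|0
0|2|2|1|0|1
1|1|0|2|2|0
0|2|0|0|3|3
step 3: 3|3|1|1|3|0
1|2|3|3|1|0
0|2|2|1|0|1
1|1|0|2|2|0
0|2|0|0|3|3
step 4: 3|3|1|1|3|0
1|3|3|3|1|0
0|2|2|1|0|1
1|1|0|2|2|0
0|2|0|0|3|3
step 5: 0|1|3|2|3|0
3|2|1|0|2|0
0|3|3|2|0|1
1|1|0|2|2|0
0|2|0|0|3|3
step 6: 0|1|3|2|3|0
3|3|1|0|2|0
0|3|3|2|0|1
1|1|0|2|2|0
0|2|0|0|3|3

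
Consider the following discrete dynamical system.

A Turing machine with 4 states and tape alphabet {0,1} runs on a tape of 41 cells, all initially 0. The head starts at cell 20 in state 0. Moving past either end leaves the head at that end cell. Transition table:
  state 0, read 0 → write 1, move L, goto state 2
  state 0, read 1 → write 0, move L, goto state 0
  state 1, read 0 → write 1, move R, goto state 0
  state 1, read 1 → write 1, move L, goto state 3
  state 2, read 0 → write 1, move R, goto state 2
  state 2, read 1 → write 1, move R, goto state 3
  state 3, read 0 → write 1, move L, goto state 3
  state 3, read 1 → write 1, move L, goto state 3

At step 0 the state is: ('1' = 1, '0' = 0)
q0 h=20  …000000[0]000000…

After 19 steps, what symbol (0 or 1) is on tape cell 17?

1

t=0: q0 h=20  …000000[0]000000…
t=1: q2 h=19  …000000[0]100000…
t=2: q2 h=20  …000001[1]000000…
t=3: q3 h=21  …000011[0]000000…
t=4: q3 h=20  …000001[1]100000…
t=5: q3 h=19  …000000[1]110000…
t=6: q3 h=18  …000000[0]111000…
t=7: q3 h=17  …000000[0]111100…
t=8: q3 h=16  …000000[0]111110…
t=9: q3 h=15  …000000[0]111111…
t=10: q3 h=14  …000000[0]111111…
t=11: q3 h=13  …000000[0]111111…
t=12: q3 h=12  …000000[0]111111…
t=13: q3 h=11  …000000[0]111111…
t=14: q3 h=10  …000000[0]111111…
t=15: q3 h= 9  …000000[0]111111…
t=16: q3 h= 8  …000000[0]111111…
t=17: q3 h= 7  …000000[0]111111…
t=18: q3 h= 6  |000000[0]111111…
t=19: q3 h= 5  |00000[0]111111…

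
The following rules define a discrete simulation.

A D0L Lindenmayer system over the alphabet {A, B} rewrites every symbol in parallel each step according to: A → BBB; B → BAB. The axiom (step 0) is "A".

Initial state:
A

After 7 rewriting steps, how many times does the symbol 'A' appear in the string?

step 0: A
step 1: BBB
step 2: BABBABBAB
step 3: BABBBBBABBABBBBBABBABBBBBAB
step 4: BABBBBBABBABBABBABBABBBBBABBABBBBBABBABBABBABBABBBBBABBABBBBBABBABBABBABBABBBBBAB
step 5: BABBBBBABBABBABBABBABBBBBABBABBBBBABBABBBBBABBABBBBBABBABB…BBABBABBBBBABBABBBBBABBABBBBBABBABBBBBABBABBABBABBABBBBBAB  (len 243)
step 6: BABBBBBABBABBABBABBABBBBBABBABBBBBABBABBBBBABBABBBBBABBABB…BBABBABBBBBABBABBBBBABBABBBBBABBABBBBBABBABBABBABBABBBBBAB  (len 729)
step 7: BABBBBBABBABBABBABBABBBBBABBABBBBBABBABBBBBABBABBBBBABBABB…BBABBABBBBBABBABBBBBABBABBBBBABBABBBBBABBABBABBABBABBBBBAB  (len 2187)

546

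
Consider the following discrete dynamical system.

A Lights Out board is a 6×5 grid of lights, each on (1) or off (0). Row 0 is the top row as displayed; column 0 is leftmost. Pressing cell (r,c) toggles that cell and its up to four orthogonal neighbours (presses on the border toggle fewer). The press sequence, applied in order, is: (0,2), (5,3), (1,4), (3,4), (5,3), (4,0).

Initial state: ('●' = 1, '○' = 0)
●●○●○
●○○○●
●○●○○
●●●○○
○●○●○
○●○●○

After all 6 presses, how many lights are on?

gen 0: ●●○●○
●○○○●
●○●○○
●●●○○
○●○●○
○●○●○
gen 1: ●○●○○
●○●○●
●○●○○
●●●○○
○●○●○
○●○●○
gen 2: ●○●○○
●○●○●
●○●○○
●●●○○
○●○○○
○●●○●
gen 3: ●○●○●
●○●●○
●○●○●
●●●○○
○●○○○
○●●○●
gen 4: ●○●○●
●○●●○
●○●○○
●●●●●
○●○○●
○●●○●
gen 5: ●○●○●
●○●●○
●○●○○
●●●●●
○●○●●
○●○●○
gen 6: ●○●○●
●○●●○
●○●○○
○●●●●
●○○●●
●●○●○

18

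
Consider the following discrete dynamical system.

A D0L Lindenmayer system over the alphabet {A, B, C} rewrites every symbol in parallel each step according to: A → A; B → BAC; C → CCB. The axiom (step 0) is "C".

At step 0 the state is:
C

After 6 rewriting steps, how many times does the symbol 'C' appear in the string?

233

gen 0: C
gen 1: CCB
gen 2: CCBCCBBAC
gen 3: CCBCCBBACCCBCCBBACBACACCB
gen 4: CCBCCBBACCCBCCBBACBACACCBCCBCCBBACCCBCCBBACBACACCBBACACCBACCBCCBBAC
gen 5: CCBCCBBACCCBCCBBACBACACCBCCBCCBBACCCBCCBBACBACACCBBACACCBA…CACCBACCBCCBBACBACACCBACCBCCBBACACCBCCBBACCCBCCBBACBACACCB  (len 177)
gen 6: CCBCCBBACCCBCCBBACBACACCBCCBCCBBACCCBCCBBACBACACCBBACACCBA…CCBCCBBACBACACCBCCBCCBBACCCBCCBBACBACACCBBACACCBACCBCCBBAC  (len 465)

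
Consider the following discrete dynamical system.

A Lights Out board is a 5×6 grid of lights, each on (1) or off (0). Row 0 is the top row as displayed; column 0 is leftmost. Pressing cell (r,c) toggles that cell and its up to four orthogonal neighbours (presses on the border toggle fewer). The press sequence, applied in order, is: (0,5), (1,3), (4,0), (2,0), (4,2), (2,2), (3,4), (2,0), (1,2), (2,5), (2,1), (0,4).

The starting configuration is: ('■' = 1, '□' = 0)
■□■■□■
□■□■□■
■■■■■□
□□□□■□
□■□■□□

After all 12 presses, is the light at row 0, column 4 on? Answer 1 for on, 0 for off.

t=0: ■□■■□■
□■□■□■
■■■■■□
□□□□■□
□■□■□□
t=1: ■□■■■□
□■□■□□
■■■■■□
□□□□■□
□■□■□□
t=2: ■□■□■□
□■■□■□
■■■□■□
□□□□■□
□■□■□□
t=3: ■□■□■□
□■■□■□
■■■□■□
■□□□■□
■□□■□□
t=4: ■□■□■□
■■■□■□
□□■□■□
□□□□■□
■□□■□□
t=5: ■□■□■□
■■■□■□
□□■□■□
□□■□■□
■■■□□□
t=6: ■□■□■□
■■□□■□
□■□■■□
□□□□■□
■■■□□□
t=7: ■□■□■□
■■□□■□
□■□■□□
□□□■□■
■■■□■□
t=8: ■□■□■□
□■□□■□
■□□■□□
■□□■□■
■■■□■□
t=9: ■□□□■□
□□■■■□
■□■■□□
■□□■□■
■■■□■□
t=10: ■□□□■□
□□■■■■
■□■■■■
■□□■□□
■■■□■□
t=11: ■□□□■□
□■■■■■
□■□■■■
■■□■□□
■■■□■□
t=12: ■□□■□■
□■■■□■
□■□■■■
■■□■□□
■■■□■□

0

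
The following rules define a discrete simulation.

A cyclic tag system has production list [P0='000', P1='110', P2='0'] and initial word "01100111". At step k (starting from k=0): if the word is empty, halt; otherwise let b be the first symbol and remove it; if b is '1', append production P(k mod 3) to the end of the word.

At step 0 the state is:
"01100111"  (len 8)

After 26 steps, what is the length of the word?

[0] "01100111"  (len 8)
[1] "1100111"  (len 7)
[2] "100111110"  (len 9)
[3] "001111100"  (len 9)
[4] "01111100"  (len 8)
[5] "1111100"  (len 7)
[6] "1111000"  (len 7)
[7] "111000000"  (len 9)
[8] "11000000110"  (len 11)
[9] "10000001100"  (len 11)
[10] "0000001100000"  (len 13)
[11] "000001100000"  (len 12)
[12] "00001100000"  (len 11)
[13] "0001100000"  (len 10)
[14] "001100000"  (len 9)
[15] "01100000"  (len 8)
[16] "1100000"  (len 7)
[17] "100000110"  (len 9)
[18] "000001100"  (len 9)
[19] "00001100"  (len 8)
[20] "0001100"  (len 7)
[21] "001100"  (len 6)
[22] "01100"  (len 5)
[23] "1100"  (len 4)
[24] "1000"  (len 4)
[25] "000000"  (len 6)
[26] "00000"  (len 5)

5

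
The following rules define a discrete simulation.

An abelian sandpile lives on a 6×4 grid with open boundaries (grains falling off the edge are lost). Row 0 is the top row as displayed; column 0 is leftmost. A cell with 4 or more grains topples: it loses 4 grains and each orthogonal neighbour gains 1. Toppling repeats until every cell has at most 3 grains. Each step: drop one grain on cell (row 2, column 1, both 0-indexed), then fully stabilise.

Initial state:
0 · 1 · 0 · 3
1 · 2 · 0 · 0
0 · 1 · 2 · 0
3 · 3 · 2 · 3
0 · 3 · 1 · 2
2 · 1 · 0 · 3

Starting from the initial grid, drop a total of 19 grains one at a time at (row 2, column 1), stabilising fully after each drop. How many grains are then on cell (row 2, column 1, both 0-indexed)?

2

k=0  0 · 1 · 0 · 3
1 · 2 · 0 · 0
0 · 1 · 2 · 0
3 · 3 · 2 · 3
0 · 3 · 1 · 2
2 · 1 · 0 · 3
k=1  0 · 1 · 0 · 3
1 · 2 · 0 · 0
0 · 2 · 2 · 0
3 · 3 · 2 · 3
0 · 3 · 1 · 2
2 · 1 · 0 · 3
k=2  0 · 1 · 0 · 3
1 · 2 · 0 · 0
0 · 3 · 2 · 0
3 · 3 · 2 · 3
0 · 3 · 1 · 2
2 · 1 · 0 · 3
k=3  0 · 1 · 0 · 3
1 · 3 · 0 · 0
2 · 1 · 3 · 0
0 · 2 · 3 · 3
2 · 0 · 2 · 2
2 · 2 · 0 · 3
k=4  0 · 1 · 0 · 3
1 · 3 · 0 · 0
2 · 2 · 3 · 0
0 · 2 · 3 · 3
2 · 0 · 2 · 2
2 · 2 · 0 · 3
k=5  0 · 1 · 0 · 3
1 · 3 · 0 · 0
2 · 3 · 3 · 0
0 · 2 · 3 · 3
2 · 0 · 2 · 2
2 · 2 · 0 · 3
k=6  0 · 2 · 0 · 3
2 · 0 · 2 · 0
3 · 3 · 1 · 2
1 · 0 · 2 · 0
2 · 1 · 3 · 3
2 · 2 · 0 · 3
k=7  0 · 2 · 0 · 3
3 · 1 · 2 · 0
0 · 1 · 2 · 2
2 · 1 · 2 · 0
2 · 1 · 3 · 3
2 · 2 · 0 · 3
k=8  0 · 2 · 0 · 3
3 · 1 · 2 · 0
0 · 2 · 2 · 2
2 · 1 · 2 · 0
2 · 1 · 3 · 3
2 · 2 · 0 · 3
k=9  0 · 2 · 0 · 3
3 · 1 · 2 · 0
0 · 3 · 2 · 2
2 · 1 · 2 · 0
2 · 1 · 3 · 3
2 · 2 · 0 · 3
k=10  0 · 2 · 0 · 3
3 · 2 · 2 · 0
1 · 0 · 3 · 2
2 · 2 · 2 · 0
2 · 1 · 3 · 3
2 · 2 · 0 · 3
k=11  0 · 2 · 0 · 3
3 · 2 · 2 · 0
1 · 1 · 3 · 2
2 · 2 · 2 · 0
2 · 1 · 3 · 3
2 · 2 · 0 · 3
k=12  0 · 2 · 0 · 3
3 · 2 · 2 · 0
1 · 2 · 3 · 2
2 · 2 · 2 · 0
2 · 1 · 3 · 3
2 · 2 · 0 · 3
k=13  0 · 2 · 0 · 3
3 · 2 · 2 · 0
1 · 3 · 3 · 2
2 · 2 · 2 · 0
2 · 1 · 3 · 3
2 · 2 · 0 · 3
k=14  0 · 2 · 0 · 3
3 · 3 · 3 · 0
2 · 1 · 0 · 3
2 · 3 · 3 · 0
2 · 1 · 3 · 3
2 · 2 · 0 · 3
k=15  0 · 2 · 0 · 3
3 · 3 · 3 · 0
2 · 2 · 0 · 3
2 · 3 · 3 · 0
2 · 1 · 3 · 3
2 · 2 · 0 · 3
k=16  0 · 2 · 0 · 3
3 · 3 · 3 · 0
2 · 3 · 0 · 3
2 · 3 · 3 · 0
2 · 1 · 3 · 3
2 · 2 · 0 · 3
k=17  1 · 3 · 1 · 3
1 · 2 · 0 · 1
1 · 3 · 3 · 3
0 · 2 · 1 · 2
3 · 3 · 1 · 1
2 · 2 · 2 · 0
k=18  1 · 3 · 1 · 3
1 · 3 · 1 · 2
2 · 1 · 1 · 0
0 · 3 · 2 · 3
3 · 3 · 1 · 1
2 · 2 · 2 · 0
k=19  1 · 3 · 1 · 3
1 · 3 · 1 · 2
2 · 2 · 1 · 0
0 · 3 · 2 · 3
3 · 3 · 1 · 1
2 · 2 · 2 · 0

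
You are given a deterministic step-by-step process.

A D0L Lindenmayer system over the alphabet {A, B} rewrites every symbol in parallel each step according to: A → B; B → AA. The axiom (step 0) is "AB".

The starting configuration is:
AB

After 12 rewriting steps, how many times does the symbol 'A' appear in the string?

64

0) AB
1) BAA
2) AABB
3) BBAAAA
4) AAAABBBB
5) BBBBAAAAAAAA
6) AAAAAAAABBBBBBBB
7) BBBBBBBBAAAAAAAAAAAAAAAA
8) AAAAAAAAAAAAAAAABBBBBBBBBBBBBBBB
9) BBBBBBBBBBBBBBBBAAAAAAAAAAAAAAAAAAAAAAAAAAAAAAAA
10) AAAAAAAAAAAAAAAAAAAAAAAAAAAAAAAABBBBBBBBBBBBBBBBBBBBBBBBBBBBBBBB
11) BBBBBBBBBBBBBBBBBBBBBBBBBBBBBBBBAAAAAAAAAAAAAAAAAAAAAAAAAAAAAAAAAAAAAAAAAAAAAAAAAAAAAAAAAAAAAAAA
12) AAAAAAAAAAAAAAAAAAAAAAAAAAAAAAAAAAAAAAAAAAAAAAAAAAAAAAAAAA…BBBBBBBBBBBBBBBBBBBBBBBBBBBBBBBBBBBBBBBBBBBBBBBBBBBBBBBBBB  (len 128)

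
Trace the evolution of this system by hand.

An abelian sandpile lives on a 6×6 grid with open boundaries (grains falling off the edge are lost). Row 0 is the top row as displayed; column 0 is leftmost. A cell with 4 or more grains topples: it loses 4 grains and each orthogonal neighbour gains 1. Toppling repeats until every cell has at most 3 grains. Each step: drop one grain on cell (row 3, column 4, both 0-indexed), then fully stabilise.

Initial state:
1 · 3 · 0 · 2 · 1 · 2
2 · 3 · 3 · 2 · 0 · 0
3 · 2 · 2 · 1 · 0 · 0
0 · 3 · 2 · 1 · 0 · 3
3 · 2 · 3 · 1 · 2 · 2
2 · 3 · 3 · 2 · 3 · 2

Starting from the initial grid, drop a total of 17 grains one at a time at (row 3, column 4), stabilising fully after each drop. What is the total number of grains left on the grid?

66

[0] 1 · 3 · 0 · 2 · 1 · 2
2 · 3 · 3 · 2 · 0 · 0
3 · 2 · 2 · 1 · 0 · 0
0 · 3 · 2 · 1 · 0 · 3
3 · 2 · 3 · 1 · 2 · 2
2 · 3 · 3 · 2 · 3 · 2
[1] 1 · 3 · 0 · 2 · 1 · 2
2 · 3 · 3 · 2 · 0 · 0
3 · 2 · 2 · 1 · 0 · 0
0 · 3 · 2 · 1 · 1 · 3
3 · 2 · 3 · 1 · 2 · 2
2 · 3 · 3 · 2 · 3 · 2
[2] 1 · 3 · 0 · 2 · 1 · 2
2 · 3 · 3 · 2 · 0 · 0
3 · 2 · 2 · 1 · 0 · 0
0 · 3 · 2 · 1 · 2 · 3
3 · 2 · 3 · 1 · 2 · 2
2 · 3 · 3 · 2 · 3 · 2
[3] 1 · 3 · 0 · 2 · 1 · 2
2 · 3 · 3 · 2 · 0 · 0
3 · 2 · 2 · 1 · 0 · 0
0 · 3 · 2 · 1 · 3 · 3
3 · 2 · 3 · 1 · 2 · 2
2 · 3 · 3 · 2 · 3 · 2
[4] 1 · 3 · 0 · 2 · 1 · 2
2 · 3 · 3 · 2 · 0 · 0
3 · 2 · 2 · 1 · 1 · 1
0 · 3 · 2 · 2 · 1 · 0
3 · 2 · 3 · 1 · 3 · 3
2 · 3 · 3 · 2 · 3 · 2
[5] 1 · 3 · 0 · 2 · 1 · 2
2 · 3 · 3 · 2 · 0 · 0
3 · 2 · 2 · 1 · 1 · 1
0 · 3 · 2 · 2 · 2 · 0
3 · 2 · 3 · 1 · 3 · 3
2 · 3 · 3 · 2 · 3 · 2
[6] 1 · 3 · 0 · 2 · 1 · 2
2 · 3 · 3 · 2 · 0 · 0
3 · 2 · 2 · 1 · 1 · 1
0 · 3 · 2 · 2 · 3 · 0
3 · 2 · 3 · 1 · 3 · 3
2 · 3 · 3 · 2 · 3 · 2
[7] 1 · 3 · 0 · 2 · 1 · 2
2 · 3 · 3 · 2 · 0 · 0
3 · 2 · 2 · 1 · 2 · 1
0 · 3 · 2 · 3 · 1 · 2
3 · 2 · 3 · 2 · 2 · 1
2 · 3 · 3 · 3 · 1 · 0
[8] 1 · 3 · 0 · 2 · 1 · 2
2 · 3 · 3 · 2 · 0 · 0
3 · 2 · 2 · 1 · 2 · 1
0 · 3 · 2 · 3 · 2 · 2
3 · 2 · 3 · 2 · 2 · 1
2 · 3 · 3 · 3 · 1 · 0
[9] 1 · 3 · 0 · 2 · 1 · 2
2 · 3 · 3 · 2 · 0 · 0
3 · 2 · 2 · 1 · 2 · 1
0 · 3 · 2 · 3 · 3 · 2
3 · 2 · 3 · 2 · 2 · 1
2 · 3 · 3 · 3 · 1 · 0
[10] 1 · 3 · 0 · 2 · 1 · 2
2 · 3 · 3 · 2 · 0 · 0
3 · 2 · 2 · 2 · 3 · 1
0 · 3 · 3 · 0 · 1 · 3
3 · 2 · 3 · 3 · 3 · 1
2 · 3 · 3 · 3 · 1 · 0
[11] 1 · 3 · 0 · 2 · 1 · 2
2 · 3 · 3 · 2 · 0 · 0
3 · 2 · 2 · 2 · 3 · 1
0 · 3 · 3 · 0 · 2 · 3
3 · 2 · 3 · 3 · 3 · 1
2 · 3 · 3 · 3 · 1 · 0
[12] 1 · 3 · 0 · 2 · 1 · 2
2 · 3 · 3 · 2 · 0 · 0
3 · 2 · 2 · 2 · 3 · 1
0 · 3 · 3 · 0 · 3 · 3
3 · 2 · 3 · 3 · 3 · 1
2 · 3 · 3 · 3 · 1 · 0
[13] 1 · 3 · 0 · 2 · 1 · 2
2 · 3 · 3 · 2 · 1 · 0
3 · 3 · 3 · 3 · 0 · 3
2 · 1 · 1 · 3 · 3 · 0
1 · 2 · 3 · 2 · 1 · 3
0 · 2 · 2 · 1 · 3 · 0
[14] 3 · 0 · 2 · 3 · 1 · 2
0 · 3 · 2 · 0 · 2 · 0
1 · 2 · 2 · 2 · 2 · 3
3 · 2 · 3 · 1 · 1 · 1
1 · 2 · 3 · 3 · 2 · 3
0 · 2 · 2 · 1 · 3 · 0
[15] 3 · 0 · 2 · 3 · 1 · 2
0 · 3 · 2 · 0 · 2 · 0
1 · 2 · 2 · 2 · 2 · 3
3 · 2 · 3 · 1 · 2 · 1
1 · 2 · 3 · 3 · 2 · 3
0 · 2 · 2 · 1 · 3 · 0
[16] 3 · 0 · 2 · 3 · 1 · 2
0 · 3 · 2 · 0 · 2 · 0
1 · 2 · 2 · 2 · 2 · 3
3 · 2 · 3 · 1 · 3 · 1
1 · 2 · 3 · 3 · 2 · 3
0 · 2 · 2 · 1 · 3 · 0
[17] 3 · 0 · 2 · 3 · 1 · 2
0 · 3 · 2 · 0 · 2 · 0
1 · 2 · 2 · 2 · 3 · 3
3 · 2 · 3 · 2 · 0 · 2
1 · 2 · 3 · 3 · 3 · 3
0 · 2 · 2 · 1 · 3 · 0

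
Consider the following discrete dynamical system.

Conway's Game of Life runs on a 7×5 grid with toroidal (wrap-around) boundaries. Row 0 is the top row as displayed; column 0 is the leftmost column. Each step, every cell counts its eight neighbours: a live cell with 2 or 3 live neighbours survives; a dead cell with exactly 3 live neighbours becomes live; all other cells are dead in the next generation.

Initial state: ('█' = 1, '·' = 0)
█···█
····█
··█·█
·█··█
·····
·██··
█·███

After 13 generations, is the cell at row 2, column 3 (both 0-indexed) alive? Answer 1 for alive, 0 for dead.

t=0: █···█
····█
··█·█
·█··█
·····
·██··
█·███
t=1: ·█···
····█
····█
█··█·
███··
███·█
··█··
t=2: ·····
█····
█··██
█·██·
·····
····█
··██·
t=3: ·····
█····
█·██·
████·
···██
···█·
···█·
t=4: ·····
·█··█
█··█·
█····
██···
··██·
·····
t=5: ·····
█···█
██···
█····
███·█
·██··
·····
t=6: ·····
██··█
·█···
··█··
··███
··██·
·····
t=7: █····
██···
·██··
·██··
·█··█
··█·█
·····
t=8: ██···
█·█··
·····
···█·
·█···
█··█·
·····
t=9: ██···
█····
·····
·····
··█·█
·····
██··█
t=10: ·····
██···
·····
·····
·····
·█·██
·█··█
t=11: ·█···
·····
·····
·····
·····
··███
··███
t=12: ··██·
·····
·····
·····
···█·
··█·█
██··█
t=13: █████
·····
·····
·····
···█·
·██·█
██··█

0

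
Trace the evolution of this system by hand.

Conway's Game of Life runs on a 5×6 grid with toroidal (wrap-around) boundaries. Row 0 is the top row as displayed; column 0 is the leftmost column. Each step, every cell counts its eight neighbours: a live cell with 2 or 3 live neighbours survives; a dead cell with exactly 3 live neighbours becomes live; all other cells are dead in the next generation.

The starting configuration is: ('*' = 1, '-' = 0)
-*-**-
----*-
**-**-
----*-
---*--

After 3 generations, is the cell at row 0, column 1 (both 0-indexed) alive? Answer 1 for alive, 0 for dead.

k=0  -*-**-
----*-
**-**-
----*-
---*--
k=1  --***-
**----
---**-
--*-**
--**--
k=2  ----*-
-*---*
*****-
--*--*
-*---*
k=3  ----**
-*---*
---**-
-----*
*---**

0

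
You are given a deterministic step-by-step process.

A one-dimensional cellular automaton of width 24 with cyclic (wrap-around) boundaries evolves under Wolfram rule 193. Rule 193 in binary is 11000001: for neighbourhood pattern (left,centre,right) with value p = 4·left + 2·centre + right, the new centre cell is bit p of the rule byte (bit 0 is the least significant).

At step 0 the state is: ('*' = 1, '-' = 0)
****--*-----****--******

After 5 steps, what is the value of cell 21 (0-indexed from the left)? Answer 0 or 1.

0

t=0: ****--*-----****--******
t=1: ****----***--***---*****
t=2: ****-**--**---**-*--****
t=3: ****--*---*-*--*-----***
t=4: ****----*--------***--**
t=5: ****-**---******--**---*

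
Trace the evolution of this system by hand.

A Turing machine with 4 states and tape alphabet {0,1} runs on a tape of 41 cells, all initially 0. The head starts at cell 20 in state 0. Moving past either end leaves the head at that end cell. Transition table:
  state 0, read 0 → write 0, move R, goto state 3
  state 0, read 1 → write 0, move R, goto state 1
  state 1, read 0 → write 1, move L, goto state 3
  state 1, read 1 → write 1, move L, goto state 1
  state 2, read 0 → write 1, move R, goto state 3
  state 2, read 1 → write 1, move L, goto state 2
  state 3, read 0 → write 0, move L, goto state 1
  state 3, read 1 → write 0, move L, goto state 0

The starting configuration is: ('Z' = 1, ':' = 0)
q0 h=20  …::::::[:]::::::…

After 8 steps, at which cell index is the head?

[0] q0 h=20  …::::::[:]::::::…
[1] q3 h=21  …::::::[:]::::::…
[2] q1 h=20  …::::::[:]::::::…
[3] q3 h=19  …::::::[:]Z:::::…
[4] q1 h=18  …::::::[:]:Z::::…
[5] q3 h=17  …::::::[:]Z:Z:::…
[6] q1 h=16  …::::::[:]:Z:Z::…
[7] q3 h=15  …::::::[:]Z:Z:Z:…
[8] q1 h=14  …::::::[:]:Z:Z:Z…

14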